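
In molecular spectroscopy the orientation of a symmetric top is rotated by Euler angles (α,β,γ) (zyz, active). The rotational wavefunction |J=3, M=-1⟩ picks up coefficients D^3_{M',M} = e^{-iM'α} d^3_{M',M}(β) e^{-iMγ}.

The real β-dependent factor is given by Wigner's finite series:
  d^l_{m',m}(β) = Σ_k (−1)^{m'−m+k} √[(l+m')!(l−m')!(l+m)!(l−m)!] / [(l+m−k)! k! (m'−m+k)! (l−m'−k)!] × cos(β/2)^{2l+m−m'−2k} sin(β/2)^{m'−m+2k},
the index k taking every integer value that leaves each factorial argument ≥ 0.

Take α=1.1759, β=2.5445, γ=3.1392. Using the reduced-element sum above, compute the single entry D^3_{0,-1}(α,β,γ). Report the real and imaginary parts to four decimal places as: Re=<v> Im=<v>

Split into d^3_{0,-1}(β=2.5445) × two z-phases.
With c≡cos(β/2)=0.294131 and s≡sin(β/2)=0.955765, N=[6·6·2·24]^{1/2}=41.569219
The bounds max(0,m−m')=0 and min(l+m,l−m')=2 give 3 terms
  k=0: (−1)^1·41.5692/(12)·0.2941^5·0.9558^1 = -0.007289
  k=1: (−1)^2·41.5692/(4)·0.2941^3·0.9558^3 = +0.230881
  k=2: (−1)^3·41.5692/(12)·0.2941^1·0.9558^5 = -0.812620
d^3_{0,-1}(2.5445) = -0.007289 +0.230881 -0.812620 = -0.589027
Attach z-rotation phases: D = e^{-i(0)(1.1759)}·(-0.589027)·e^{-i(-1)(3.1392)} = +0.589026-0.001409i

Re=0.5890 Im=-0.0014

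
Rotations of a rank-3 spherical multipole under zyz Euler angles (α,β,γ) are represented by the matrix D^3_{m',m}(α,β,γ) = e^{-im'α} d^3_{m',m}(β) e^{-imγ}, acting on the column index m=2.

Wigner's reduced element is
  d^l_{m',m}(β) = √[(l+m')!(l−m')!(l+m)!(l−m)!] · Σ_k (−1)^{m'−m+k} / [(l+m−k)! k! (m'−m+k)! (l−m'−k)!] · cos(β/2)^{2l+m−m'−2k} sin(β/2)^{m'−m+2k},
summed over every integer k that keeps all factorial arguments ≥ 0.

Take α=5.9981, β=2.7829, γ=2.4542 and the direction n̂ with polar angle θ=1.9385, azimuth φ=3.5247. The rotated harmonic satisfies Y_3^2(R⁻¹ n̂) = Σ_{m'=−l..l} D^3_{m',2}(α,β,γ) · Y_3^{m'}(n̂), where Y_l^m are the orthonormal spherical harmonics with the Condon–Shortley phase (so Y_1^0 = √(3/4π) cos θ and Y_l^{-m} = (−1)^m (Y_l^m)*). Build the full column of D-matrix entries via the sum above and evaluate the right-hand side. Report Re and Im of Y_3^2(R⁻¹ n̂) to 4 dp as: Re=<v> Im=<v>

Need the full column D^3_{m',2} for m'=−3..3 at α=5.9981, β=2.7829, γ=2.4542.
cos(β/2)=0.178386, sin(β/2)=0.983961
d^3_{-3,2}: single k=5 term ⇒ +0.403019;  D = +0.349842+0.200088i
d^3_{-2,2}: k∈[4..5] ⇒ +0.149143 -0.907540 = -0.758397;  D = -0.525864-0.546473i
d^3_{-1,2}: k∈[3..4] ⇒ +0.034202 -0.520296 = -0.486094;  D = -0.224941-0.430916i
d^3_{0,2}: k∈[2..3] ⇒ +0.005370 -0.163378 = -0.158009;  D = -0.030773-0.154983i
d^3_{1,2}: k∈[1..2] ⇒ +0.000562 -0.034202 = -0.033640;  D = +0.002992-0.033506i
d^3_{2,2}: k∈[0..1] ⇒ +0.000032 -0.004902 = -0.004870;  D = +0.001780-0.004533i
d^3_{3,2}: single k=0 term ⇒ -0.000435;  D = +0.000267-0.000344i
Y_3^{m'}(θ=1.9385,φ=3.5247) and Σ D·Y over m':
  (+0.3498+0.2001i)·(-0.1387+0.3094i)  (-0.5259-0.5465i)·(-0.2305+0.2218i)  (-0.2249-0.4309i)·(+0.0990-0.0399i)  (-0.0308-0.1550i)·(+0.3158+0.0000i)  (+0.0030-0.0335i)·(-0.0990-0.0399i)  (+0.0018-0.0045i)·(-0.2305-0.2218i)  (+0.0003-0.0003i)·(+0.1387+0.3094i)
Y_3^2(R⁻¹ n̂) = +0.079935+0.011049i

Re=0.0799 Im=0.0110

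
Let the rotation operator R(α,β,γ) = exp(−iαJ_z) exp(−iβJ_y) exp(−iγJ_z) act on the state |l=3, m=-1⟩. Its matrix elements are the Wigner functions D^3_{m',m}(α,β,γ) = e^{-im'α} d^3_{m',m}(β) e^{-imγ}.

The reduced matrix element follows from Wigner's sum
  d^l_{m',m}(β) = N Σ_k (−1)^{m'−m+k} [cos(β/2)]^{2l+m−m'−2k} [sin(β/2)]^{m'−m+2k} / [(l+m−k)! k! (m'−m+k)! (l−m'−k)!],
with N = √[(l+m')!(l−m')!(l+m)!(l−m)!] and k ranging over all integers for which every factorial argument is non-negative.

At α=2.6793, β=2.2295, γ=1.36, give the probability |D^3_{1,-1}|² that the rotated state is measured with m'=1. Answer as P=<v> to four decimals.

First d^3_{1,-1}(β=2.2295), then the phase factors e^{-i(1)α} and e^{-i(-1)γ}:
With c≡cos(β/2)=0.440402 and s≡sin(β/2)=0.897801, N=[24·2·2·24]^{1/2}=48.000000
k: max(0,(-1)−(1))=0 … min(3+(-1),3−(1))=2
  k=0: (−1)^2·48.0000/(8)·0.4404^4·0.8978^2 = +0.181932
  k=1: (−1)^3·48.0000/(6)·0.4404^2·0.8978^4 = -1.008111
  k=2: (−1)^4·48.0000/(48)·0.4404^0·0.8978^6 = +0.523697
d^3_{1,-1}(2.2295) = +0.181932 -1.008111 +0.523697 = -0.302483
|D^3_{1,-1}|² = |d^3_{1,-1}(β)|² = (-0.302483)² = 0.091496 (the z-rotation phases have unit modulus)

P=0.0915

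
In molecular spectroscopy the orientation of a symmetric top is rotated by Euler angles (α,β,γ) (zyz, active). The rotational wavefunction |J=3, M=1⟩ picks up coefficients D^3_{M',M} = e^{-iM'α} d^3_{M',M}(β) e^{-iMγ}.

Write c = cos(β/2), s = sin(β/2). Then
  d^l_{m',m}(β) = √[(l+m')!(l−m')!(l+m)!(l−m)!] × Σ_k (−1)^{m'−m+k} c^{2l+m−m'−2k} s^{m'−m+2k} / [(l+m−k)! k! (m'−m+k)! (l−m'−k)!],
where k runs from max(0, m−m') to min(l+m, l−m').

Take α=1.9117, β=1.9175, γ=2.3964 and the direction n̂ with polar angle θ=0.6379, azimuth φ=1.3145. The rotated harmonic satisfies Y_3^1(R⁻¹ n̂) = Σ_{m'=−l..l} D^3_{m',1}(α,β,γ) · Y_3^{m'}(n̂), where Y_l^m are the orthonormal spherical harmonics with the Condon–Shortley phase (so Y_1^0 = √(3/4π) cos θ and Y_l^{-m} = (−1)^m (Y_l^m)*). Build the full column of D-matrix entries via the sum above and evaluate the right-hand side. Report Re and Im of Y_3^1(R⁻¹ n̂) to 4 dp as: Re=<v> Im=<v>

Need the full column D^3_{m',1} for m'=−3..3 at α=1.9117, β=1.9175, γ=2.3964.
cos(β/2)=0.574544, sin(β/2)=0.818474
d^3_{-3,1}: single k=4 term ⇒ +0.573735;  D = -0.562626-0.112356i
d^3_{-2,1}: k∈[3..4] ⇒ +0.657678 -0.667340 = -0.009662;  D = -0.001385-0.009562i
d^3_{-1,1}: k∈[2..4] ⇒ +0.437979 -1.185101 +0.300628 = -0.446495;  D = -0.395065+0.208041i
d^3_{0,1}: k∈[1..3] ⇒ +0.177505 -1.080676 +0.731035 = -0.172136;  D = +0.126513+0.116728i
d^3_{1,1}: k∈[0..2] ⇒ +0.035970 -0.583971 +0.888826 = +0.340824;  D = -0.134068+0.313348i
d^3_{2,1}: k∈[0..1] ⇒ -0.162039 +0.657678 = +0.495639;  D = +0.494644+0.031395i
d^3_{3,1}: single k=0 term ⇒ +0.282714;  D = -0.077455-0.271897i
Y_3^{m'}(θ=0.6379,φ=1.3145) and Σ D·Y over m':
  (-0.5626-0.1124i)·(-0.0613+0.0633i)  (-0.0014-0.0096i)·(-0.2537-0.1428i)  (-0.3951+0.2080i)·(+0.1086-0.4146i)  (+0.1265+0.1167i)·(+0.0680+0.0000i)  (-0.1341+0.3133i)·(-0.1086-0.4146i)  (+0.4946+0.0314i)·(-0.2537+0.1428i)  (-0.0775-0.2719i)·(+0.0613+0.0633i)
Y_3^1(R⁻¹ n̂) = +0.119453+0.230844i

Re=0.1195 Im=0.2308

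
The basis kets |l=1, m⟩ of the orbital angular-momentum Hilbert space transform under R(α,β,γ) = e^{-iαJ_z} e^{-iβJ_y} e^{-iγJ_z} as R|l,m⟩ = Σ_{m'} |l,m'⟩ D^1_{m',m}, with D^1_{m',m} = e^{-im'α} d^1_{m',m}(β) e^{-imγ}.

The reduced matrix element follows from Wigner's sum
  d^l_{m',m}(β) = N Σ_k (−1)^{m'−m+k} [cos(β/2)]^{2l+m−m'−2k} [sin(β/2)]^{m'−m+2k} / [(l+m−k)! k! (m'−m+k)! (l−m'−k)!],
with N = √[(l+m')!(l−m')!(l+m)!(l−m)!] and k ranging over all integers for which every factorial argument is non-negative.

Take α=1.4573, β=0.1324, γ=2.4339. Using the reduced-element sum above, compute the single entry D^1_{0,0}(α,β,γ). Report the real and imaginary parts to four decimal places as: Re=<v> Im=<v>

Split into d^1_{0,0}(β=0.1324) × two z-phases.
With c≡cos(β/2)=0.997810 and s≡sin(β/2)=0.066152, N=[1·1·1·1]^{1/2}=1.000000
k: max(0,(0)−(0))=0 … min(1+(0),1−(0))=1
  k=0: (−1)^0·1.0000/(1)·0.9978^2·0.0662^0 = +0.995624
  k=1: (−1)^1·1.0000/(1)·0.9978^0·0.0662^2 = -0.004376
d^1_{0,0}(0.1324) = +0.995624 -0.004376 = +0.991248
Phases: e^{-i·(0)·1.4573}=+1.000000+0.000000i, e^{-i·(0)·2.4339}=+1.000000+0.000000i ⇒ D=+0.991248+0.000000i

Re=0.9912 Im=0.0000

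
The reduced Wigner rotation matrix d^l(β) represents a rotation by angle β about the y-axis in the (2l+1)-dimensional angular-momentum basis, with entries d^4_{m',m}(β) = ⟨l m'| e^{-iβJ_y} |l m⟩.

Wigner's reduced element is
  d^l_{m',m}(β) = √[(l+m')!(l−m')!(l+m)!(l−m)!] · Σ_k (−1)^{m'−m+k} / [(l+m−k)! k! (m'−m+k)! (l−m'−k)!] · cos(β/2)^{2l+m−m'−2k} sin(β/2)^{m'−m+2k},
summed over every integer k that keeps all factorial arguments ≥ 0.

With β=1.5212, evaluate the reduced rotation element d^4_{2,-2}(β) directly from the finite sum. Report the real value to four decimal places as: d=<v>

d=0.3081

d^4_{2,-2}(β=1.5212) via Wigner's sum:
Half-angle: c=0.724423, s=0.689356. N=√(720·2·2·720)=1440.000000
k∈{0,1,2} keeps every argument non-negative
  k=0: (−1)^4·1440.0000/(96)·0.7244^4·0.6894^4 = +0.932897
  k=1: (−1)^5·1440.0000/(120)·0.7244^2·0.6894^6 = -0.675814
  k=2: (−1)^6·1440.0000/(1440)·0.7244^0·0.6894^8 = +0.050998
d^4_{2,-2}(1.5212) = +0.932897 -0.675814 +0.050998 = +0.308081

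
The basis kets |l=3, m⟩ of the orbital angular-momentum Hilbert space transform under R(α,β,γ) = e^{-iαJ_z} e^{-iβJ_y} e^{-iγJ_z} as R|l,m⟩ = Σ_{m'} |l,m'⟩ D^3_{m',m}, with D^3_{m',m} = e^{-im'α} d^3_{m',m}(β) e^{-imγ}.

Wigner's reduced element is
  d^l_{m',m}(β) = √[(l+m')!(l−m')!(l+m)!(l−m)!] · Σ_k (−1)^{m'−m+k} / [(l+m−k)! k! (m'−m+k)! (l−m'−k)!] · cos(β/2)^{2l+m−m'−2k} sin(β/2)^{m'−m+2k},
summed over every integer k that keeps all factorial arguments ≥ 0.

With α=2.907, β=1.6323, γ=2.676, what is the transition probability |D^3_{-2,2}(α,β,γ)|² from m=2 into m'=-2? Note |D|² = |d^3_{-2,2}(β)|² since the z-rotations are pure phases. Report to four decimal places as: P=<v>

P=0.2615

Split into d^3_{-2,2}(β=1.6323) × two z-phases.
Half-angle: c=0.685031, s=0.728514. N=√(1·120·120·1)=120.000000
Admissible k: 4..5 (factorial args all ≥0)
  k=4: (−1)^0·120.0000/(24)·0.6850^2·0.7285^4 = +0.660909
  k=5: (−1)^1·120.0000/(120)·0.6850^0·0.7285^6 = -0.149495
d^3_{-2,2}(1.6323) = +0.660909 -0.149495 = +0.511414
|D^3_{-2,2}|² = |d^3_{-2,2}(β)|² = (+0.511414)² = 0.261544 (the z-rotation phases have unit modulus)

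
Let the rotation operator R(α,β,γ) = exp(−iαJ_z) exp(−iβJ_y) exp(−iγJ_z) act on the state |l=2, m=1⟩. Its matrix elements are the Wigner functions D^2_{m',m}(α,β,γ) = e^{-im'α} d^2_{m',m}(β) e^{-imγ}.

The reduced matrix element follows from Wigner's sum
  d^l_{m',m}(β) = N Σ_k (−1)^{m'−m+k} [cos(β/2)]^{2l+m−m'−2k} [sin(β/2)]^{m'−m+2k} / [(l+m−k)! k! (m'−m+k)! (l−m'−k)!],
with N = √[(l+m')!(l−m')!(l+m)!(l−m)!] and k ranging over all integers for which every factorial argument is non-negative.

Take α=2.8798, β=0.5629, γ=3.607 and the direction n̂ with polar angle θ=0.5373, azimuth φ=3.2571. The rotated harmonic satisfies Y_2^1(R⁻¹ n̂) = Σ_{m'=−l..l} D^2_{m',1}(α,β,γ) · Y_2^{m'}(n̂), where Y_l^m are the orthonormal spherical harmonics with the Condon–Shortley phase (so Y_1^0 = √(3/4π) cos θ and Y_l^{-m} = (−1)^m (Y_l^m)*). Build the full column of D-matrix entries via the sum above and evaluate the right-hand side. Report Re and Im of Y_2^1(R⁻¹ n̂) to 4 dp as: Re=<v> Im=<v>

Re=0.0262 Im=0.1467

Need the full column D^2_{m',1} for m'=−2..2 at α=2.8798, β=0.5629, γ=3.607.
cos(β/2)=0.960654, sin(β/2)=0.277749
d^2_{-2,1}: single k=3 term ⇒ +0.041167;  D = -0.022623+0.034394i
d^2_{-1,1}: k∈[2..3] ⇒ +0.213580 -0.005951 = +0.207628;  D = +0.155106-0.138027i
d^2_{0,1}: k∈[1..2] ⇒ +0.603154 -0.050420 = +0.552735;  D = -0.493945+0.248060i
d^2_{1,1}: k∈[0..1] ⇒ +0.851662 -0.213580 = +0.638083;  D = +0.624901-0.129027i
d^2_{2,1}: single k=0 term ⇒ -0.492474;  D = +0.491640+0.028635i
Y_2^{m'}(θ=0.5373,φ=3.2571) and Σ D·Y over m':
  (-0.0226+0.0344i)·(+0.0985-0.0232i)  (+0.1551-0.1380i)·(-0.3374+0.0391i)  (-0.4939+0.2481i)·(+0.3829+0.0000i)  (+0.6249-0.1290i)·(+0.3374+0.0391i)  (+0.4916+0.0286i)·(+0.0985+0.0232i)
Y_2^1(R⁻¹ n̂) = +0.026163+0.146685i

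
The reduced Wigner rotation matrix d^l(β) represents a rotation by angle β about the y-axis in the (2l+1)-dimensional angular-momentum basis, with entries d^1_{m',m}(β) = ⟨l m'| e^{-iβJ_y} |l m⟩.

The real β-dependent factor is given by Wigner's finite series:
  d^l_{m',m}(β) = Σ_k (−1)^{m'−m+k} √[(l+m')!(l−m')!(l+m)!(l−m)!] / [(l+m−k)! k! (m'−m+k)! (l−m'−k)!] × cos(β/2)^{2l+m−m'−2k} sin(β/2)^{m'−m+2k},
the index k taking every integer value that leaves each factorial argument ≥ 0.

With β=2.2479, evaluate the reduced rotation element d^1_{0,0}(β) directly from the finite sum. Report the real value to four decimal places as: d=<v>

d^1_{0,0}(β=2.2479) via Wigner's sum:
c=cos(2.2479/2)=0.432124, s=sin(2.2479/2)=0.901814; N=√[1·1·1·1]=1.000000
The bounds max(0,m−m')=0 and min(l+m,l−m')=1 give 2 terms
  k=0: (−1)^0·1.0000/(1)·0.4321^2·0.9018^0 = +0.186731
  k=1: (−1)^1·1.0000/(1)·0.4321^0·0.9018^2 = -0.813269
d^1_{0,0}(2.2479) = +0.186731 -0.813269 = -0.626538

d=-0.6265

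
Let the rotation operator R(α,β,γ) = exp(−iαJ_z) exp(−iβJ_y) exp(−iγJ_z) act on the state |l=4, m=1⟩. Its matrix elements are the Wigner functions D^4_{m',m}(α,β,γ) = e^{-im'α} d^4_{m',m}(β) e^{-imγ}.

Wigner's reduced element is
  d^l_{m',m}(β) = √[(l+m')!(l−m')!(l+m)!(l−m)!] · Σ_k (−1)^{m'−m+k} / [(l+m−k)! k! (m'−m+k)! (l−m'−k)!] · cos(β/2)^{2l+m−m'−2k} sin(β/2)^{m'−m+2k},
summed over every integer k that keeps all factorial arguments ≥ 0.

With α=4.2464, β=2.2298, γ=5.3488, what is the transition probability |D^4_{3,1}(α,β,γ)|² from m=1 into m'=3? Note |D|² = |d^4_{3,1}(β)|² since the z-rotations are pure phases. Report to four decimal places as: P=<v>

First d^4_{3,1}(β=2.2298), then the phase factors e^{-i(3)α} and e^{-i(1)γ}:
Half-angle: c=0.440267, s=0.897867. N=√(5040·1·120·6)=1904.940944
k: max(0,(1)−(3))=0 … min(4+(1),4−(3))=1
  k=0: (−1)^2·1904.9409/(240)·0.4403^6·0.8979^2 = +0.046601
  k=1: (−1)^3·1904.9409/(144)·0.4403^4·0.8979^4 = -0.323022
d^4_{3,1}(2.2298) = +0.046601 -0.323022 = -0.276421
|D^4_{3,1}|² = |d^4_{3,1}(β)|² = (-0.276421)² = 0.076409 (the z-rotation phases have unit modulus)

P=0.0764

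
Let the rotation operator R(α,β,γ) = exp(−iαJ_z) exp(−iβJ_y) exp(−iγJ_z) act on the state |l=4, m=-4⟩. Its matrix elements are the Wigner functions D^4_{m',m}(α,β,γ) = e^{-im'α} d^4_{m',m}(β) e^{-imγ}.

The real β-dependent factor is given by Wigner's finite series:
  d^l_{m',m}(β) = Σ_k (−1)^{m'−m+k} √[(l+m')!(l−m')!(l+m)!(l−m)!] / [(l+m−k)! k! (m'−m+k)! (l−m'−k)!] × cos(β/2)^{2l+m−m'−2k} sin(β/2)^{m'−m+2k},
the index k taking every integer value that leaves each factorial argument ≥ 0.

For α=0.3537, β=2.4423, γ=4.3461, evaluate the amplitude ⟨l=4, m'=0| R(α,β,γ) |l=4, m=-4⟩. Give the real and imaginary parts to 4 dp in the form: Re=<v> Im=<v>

Re=0.0095 Im=-0.0893

First d^4_{0,-4}(β=2.4423), then the phase factors e^{-i(0)α} and e^{-i(-4)γ}:
Half-angle: c=0.342566, s=0.939494. N=√(24·24·1·40320)=4819.161753
Admissible k: 0..0 (factorial args all ≥0)
  k=0: (−1)^4·4819.1618/(576)·0.3426^4·0.9395^4 = +0.089763
d^4_{0,-4}(2.4423) = +0.089763
Phases: e^{-i·(0)·0.3537}=+1.000000+0.000000i, e^{-i·(-4)·4.3461}=+0.105444-0.994425i ⇒ D=+0.009465-0.089263i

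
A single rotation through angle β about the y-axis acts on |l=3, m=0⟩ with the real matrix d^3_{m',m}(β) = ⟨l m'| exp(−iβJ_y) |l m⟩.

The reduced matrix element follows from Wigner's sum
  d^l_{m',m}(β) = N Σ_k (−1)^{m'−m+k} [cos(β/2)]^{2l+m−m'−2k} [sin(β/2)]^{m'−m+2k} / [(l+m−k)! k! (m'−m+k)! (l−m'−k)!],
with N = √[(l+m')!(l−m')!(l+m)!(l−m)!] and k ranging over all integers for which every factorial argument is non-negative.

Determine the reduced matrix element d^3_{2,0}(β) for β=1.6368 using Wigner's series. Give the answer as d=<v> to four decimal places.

d=-0.0899

d^3_{2,0}(β=1.6368) via Wigner's sum:
Half-angle: c=0.683390, s=0.730053. N=√(120·1·6·6)=65.726707
The bounds max(0,m−m')=0 and min(l+m,l−m')=1 give 2 terms
  k=0: (−1)^2·65.7267/(12)·0.6834^4·0.7301^2 = +0.636714
  k=1: (−1)^3·65.7267/(12)·0.6834^2·0.7301^4 = -0.726635
d^3_{2,0}(1.6368) = +0.636714 -0.726635 = -0.089921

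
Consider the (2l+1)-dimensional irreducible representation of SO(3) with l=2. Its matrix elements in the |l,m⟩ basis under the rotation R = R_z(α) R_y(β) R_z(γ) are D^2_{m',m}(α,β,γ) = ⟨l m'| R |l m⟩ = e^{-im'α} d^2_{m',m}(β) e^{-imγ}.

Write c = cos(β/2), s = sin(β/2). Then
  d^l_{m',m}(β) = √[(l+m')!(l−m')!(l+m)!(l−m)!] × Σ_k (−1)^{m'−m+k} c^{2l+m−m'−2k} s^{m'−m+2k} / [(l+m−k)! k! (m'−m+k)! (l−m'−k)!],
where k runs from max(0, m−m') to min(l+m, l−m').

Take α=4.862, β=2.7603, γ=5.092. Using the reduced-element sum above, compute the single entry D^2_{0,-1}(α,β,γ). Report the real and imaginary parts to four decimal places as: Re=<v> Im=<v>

D^2_{0,-1}(4.862,2.7603,5.092) = e^{-i·0·4.862}·d^2_{0,-1}(2.7603)·e^{-i·-1·5.092}. Compute d first:
c=cos(2.7603/2)=0.189494, s=sin(2.7603/2)=0.981882; N=√[2·2·1·6]=4.898979
k: max(0,(-1)−(0))=0 … min(2+(-1),2−(0))=1
  k=0: (−1)^1·4.8990/(2)·0.1895^3·0.9819^1 = -0.016365
  k=1: (−1)^2·4.8990/(2)·0.1895^1·0.9819^3 = +0.439388
d^2_{0,-1}(2.7603) = -0.016365 +0.439388 = +0.423023
D = (+1.000000+0.000000i)·(+0.423023)·(+0.370559-0.928809i) = +0.156755-0.392907i

Re=0.1568 Im=-0.3929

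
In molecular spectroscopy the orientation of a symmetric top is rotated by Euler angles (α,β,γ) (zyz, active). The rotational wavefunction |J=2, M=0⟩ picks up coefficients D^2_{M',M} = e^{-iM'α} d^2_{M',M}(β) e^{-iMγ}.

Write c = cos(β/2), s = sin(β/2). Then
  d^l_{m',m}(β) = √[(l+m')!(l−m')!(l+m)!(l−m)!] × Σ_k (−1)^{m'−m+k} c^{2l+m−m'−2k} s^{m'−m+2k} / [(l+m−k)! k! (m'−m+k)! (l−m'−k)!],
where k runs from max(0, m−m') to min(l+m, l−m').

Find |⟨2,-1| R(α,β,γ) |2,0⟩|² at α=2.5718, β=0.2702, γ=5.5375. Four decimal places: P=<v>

Split into d^2_{-1,0}(β=0.2702) × two z-phases.
c=cos(0.2702/2)=0.990888, s=sin(0.2702/2)=0.134689; N=√[1·6·2·2]=4.898979
k∈{1,2} keeps every argument non-negative
  k=1: (−1)^0·4.8990/(2)·0.9909^3·0.1347^1 = +0.320983
  k=2: (−1)^1·4.8990/(2)·0.9909^1·0.1347^3 = -0.005931
d^2_{-1,0}(0.2702) = +0.320983 -0.005931 = +0.315053
|D^2_{-1,0}|² = |d^2_{-1,0}(β)|² = (+0.315053)² = 0.099258 (the z-rotation phases have unit modulus)

P=0.0993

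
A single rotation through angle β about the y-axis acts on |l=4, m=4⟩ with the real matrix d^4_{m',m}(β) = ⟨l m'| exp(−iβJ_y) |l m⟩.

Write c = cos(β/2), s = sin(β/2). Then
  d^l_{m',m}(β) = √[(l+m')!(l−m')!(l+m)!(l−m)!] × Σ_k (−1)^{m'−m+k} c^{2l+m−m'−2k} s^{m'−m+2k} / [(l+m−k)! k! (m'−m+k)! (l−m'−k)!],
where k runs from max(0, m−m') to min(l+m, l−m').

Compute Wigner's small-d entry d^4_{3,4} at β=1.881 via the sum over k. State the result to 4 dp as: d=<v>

d^4_{3,4}(β=1.881) via Wigner's sum:
With c≡cos(β/2)=0.589384 and s≡sin(β/2)=0.807853, N=[5040·1·40320·1]^{1/2}=14255.272709
Admissible k: 1..1 (factorial args all ≥0)
  k=1: (−1)^0·14255.2727/(5040)·0.5894^7·0.8079^1 = +0.056450
d^4_{3,4}(1.881) = +0.056450

d=0.0565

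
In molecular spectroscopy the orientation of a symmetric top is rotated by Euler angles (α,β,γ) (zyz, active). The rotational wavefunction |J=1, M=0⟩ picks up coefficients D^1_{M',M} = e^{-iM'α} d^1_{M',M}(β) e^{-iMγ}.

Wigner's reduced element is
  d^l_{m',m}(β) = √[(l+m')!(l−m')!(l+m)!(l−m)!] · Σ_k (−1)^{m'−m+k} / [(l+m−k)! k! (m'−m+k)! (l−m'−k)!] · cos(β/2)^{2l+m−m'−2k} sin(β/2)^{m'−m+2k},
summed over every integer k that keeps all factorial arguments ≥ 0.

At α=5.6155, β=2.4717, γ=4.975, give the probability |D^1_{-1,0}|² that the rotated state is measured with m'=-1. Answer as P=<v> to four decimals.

P=0.1928

First d^1_{-1,0}(β=2.4717), then the phase factors e^{-i(-1)α} and e^{-i(0)γ}:
c=cos(2.4717/2)=0.328718, s=sin(2.4717/2)=0.944428; N=√[1·2·1·1]=1.414214
k∈{1} keeps every argument non-negative
  k=1: (−1)^0·1.4142/(1)·0.3287^1·0.9444^1 = +0.439044
d^1_{-1,0}(2.4717) = +0.439044
|D^1_{-1,0}|² = |d^1_{-1,0}(β)|² = (+0.439044)² = 0.192760 (the z-rotation phases have unit modulus)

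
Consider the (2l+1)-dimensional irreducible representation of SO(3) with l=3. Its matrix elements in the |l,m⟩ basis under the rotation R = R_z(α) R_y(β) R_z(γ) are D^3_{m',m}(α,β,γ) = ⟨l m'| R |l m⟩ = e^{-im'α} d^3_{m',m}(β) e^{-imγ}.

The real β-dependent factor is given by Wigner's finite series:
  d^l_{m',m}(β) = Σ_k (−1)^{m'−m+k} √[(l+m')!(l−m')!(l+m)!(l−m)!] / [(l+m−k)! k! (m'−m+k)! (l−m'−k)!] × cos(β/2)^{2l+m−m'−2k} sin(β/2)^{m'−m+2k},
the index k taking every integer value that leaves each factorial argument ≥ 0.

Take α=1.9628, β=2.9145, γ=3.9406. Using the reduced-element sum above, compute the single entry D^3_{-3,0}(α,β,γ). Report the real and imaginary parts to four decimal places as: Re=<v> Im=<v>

First d^3_{-3,0}(β=2.9145), then the phase factors e^{-i(-3)α} and e^{-i(0)γ}:
With c≡cos(β/2)=0.113302 and s≡sin(β/2)=0.993561, N=[1·720·6·6]^{1/2}=160.996894
k∈{3} keeps every argument non-negative
  k=3: (−1)^0·160.9969/(36)·0.1133^3·0.9936^3 = +0.006380
d^3_{-3,0}(2.9145) = +0.006380
D = (+0.923079-0.384610i)·(+0.006380)·(+1.000000+0.000000i) = +0.005889-0.002454i

Re=0.0059 Im=-0.0025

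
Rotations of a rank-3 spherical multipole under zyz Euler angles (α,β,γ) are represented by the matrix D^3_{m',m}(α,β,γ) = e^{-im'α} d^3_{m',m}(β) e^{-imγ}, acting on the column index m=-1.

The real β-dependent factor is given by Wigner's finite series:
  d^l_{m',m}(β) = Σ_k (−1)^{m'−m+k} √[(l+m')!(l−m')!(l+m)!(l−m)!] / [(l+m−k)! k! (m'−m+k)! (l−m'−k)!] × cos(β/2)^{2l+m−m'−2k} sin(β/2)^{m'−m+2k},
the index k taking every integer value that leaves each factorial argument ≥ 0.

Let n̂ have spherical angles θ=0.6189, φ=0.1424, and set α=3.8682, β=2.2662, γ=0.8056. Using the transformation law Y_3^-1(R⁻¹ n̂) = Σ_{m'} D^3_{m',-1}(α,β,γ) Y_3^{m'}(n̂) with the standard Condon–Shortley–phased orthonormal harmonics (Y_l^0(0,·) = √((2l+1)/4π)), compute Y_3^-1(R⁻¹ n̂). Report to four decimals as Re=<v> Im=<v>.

Need the full column D^3_{m',-1} for m'=−3..3 at α=3.8682, β=2.2662, γ=0.8056.
cos(β/2)=0.423854, sin(β/2)=0.905730
d^3_{-3,-1}: single k=2 term ⇒ +0.102544;  D = +0.101296-0.015949i
d^3_{-2,-1}: k∈[1..2] ⇒ +0.039181 -0.357829 = -0.318648;  D = +0.202344-0.246157i
d^3_{-1,-1}: k∈[0..2] ⇒ +0.005798 -0.211813 +0.725404 = +0.519389;  D = -0.020038-0.519002i
d^3_{0,-1}: k∈[0..2] ⇒ -0.042921 +0.587974 -0.894957 = -0.349904;  D = -0.242371-0.252367i
d^3_{1,-1}: k∈[0..2] ⇒ +0.158860 -0.967205 +0.552070 = -0.256276;  D = +0.255476+0.020223i
d^3_{2,-1}: k∈[0..1] ⇒ -0.357829 +0.816980 = +0.459150;  D = +0.366184-0.276999i
d^3_{3,-1}: single k=0 term ⇒ +0.468246;  D = -0.091454+0.459229i
Y_3^{m'}(θ=0.6189,φ=0.1424) and Σ D·Y over m':
  (+0.1013-0.0159i)·(+0.0741-0.0338i)  (+0.2023-0.2462i)·(+0.2689-0.0787i)  (-0.0200-0.5190i)·(+0.4301-0.0617i)  (-0.2424-0.2524i)·(+0.0964+0.0000i)  (+0.2555+0.0202i)·(-0.4301-0.0617i)  (+0.3662-0.2770i)·(+0.2689+0.0787i)  (-0.0915+0.4592i)·(-0.0741-0.0338i)
Y_3^-1(R⁻¹ n̂) = +0.011938-0.434073i

Re=0.0119 Im=-0.4341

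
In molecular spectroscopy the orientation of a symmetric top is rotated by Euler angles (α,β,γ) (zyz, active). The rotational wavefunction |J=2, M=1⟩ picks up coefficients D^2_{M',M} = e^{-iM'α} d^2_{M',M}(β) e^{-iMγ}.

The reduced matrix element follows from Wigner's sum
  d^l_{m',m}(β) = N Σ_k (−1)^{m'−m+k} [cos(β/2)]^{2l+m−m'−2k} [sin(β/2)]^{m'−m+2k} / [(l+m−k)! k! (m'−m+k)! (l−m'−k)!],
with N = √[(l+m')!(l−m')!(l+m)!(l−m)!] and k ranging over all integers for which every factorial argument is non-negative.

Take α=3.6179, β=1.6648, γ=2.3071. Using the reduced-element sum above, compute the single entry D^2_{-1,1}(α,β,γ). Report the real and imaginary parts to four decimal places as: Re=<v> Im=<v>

Re=0.1142 Im=0.4293

D^2_{-1,1}(3.6179,1.6648,2.3071) = e^{-i·-1·3.6179}·d^2_{-1,1}(1.6648)·e^{-i·1·2.3071}. Compute d first:
c=cos(1.6648/2)=0.673103, s=sin(1.6648/2)=0.739549; N=√[1·6·6·1]=6.000000
Admissible k: 2..3 (factorial args all ≥0)
  k=2: (−1)^0·6.0000/(2)·0.6731^2·0.7395^2 = +0.743392
  k=3: (−1)^1·6.0000/(6)·0.6731^0·0.7395^4 = -0.299135
d^2_{-1,1}(1.6648) = +0.743392 -0.299135 = +0.444257
Phases: e^{-i·(-1)·3.6179}=-0.888694-0.458501i, e^{-i·(1)·2.3071}=-0.671554-0.740956i ⇒ D=+0.114208+0.429326i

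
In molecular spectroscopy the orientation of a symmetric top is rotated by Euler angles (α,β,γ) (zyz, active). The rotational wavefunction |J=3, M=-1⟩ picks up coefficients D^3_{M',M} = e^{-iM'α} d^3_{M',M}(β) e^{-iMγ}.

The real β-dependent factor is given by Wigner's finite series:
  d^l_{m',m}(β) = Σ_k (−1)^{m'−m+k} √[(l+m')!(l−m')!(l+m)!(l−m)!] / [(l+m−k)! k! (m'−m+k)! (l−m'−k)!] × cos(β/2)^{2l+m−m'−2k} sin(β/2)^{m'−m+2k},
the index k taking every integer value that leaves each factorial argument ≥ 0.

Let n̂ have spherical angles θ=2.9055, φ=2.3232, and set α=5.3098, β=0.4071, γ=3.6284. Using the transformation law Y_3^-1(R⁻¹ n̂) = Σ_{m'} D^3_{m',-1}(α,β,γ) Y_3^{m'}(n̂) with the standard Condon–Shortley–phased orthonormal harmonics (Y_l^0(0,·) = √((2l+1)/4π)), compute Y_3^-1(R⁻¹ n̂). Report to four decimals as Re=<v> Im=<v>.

Re=-0.1687 Im=-0.1401

Need the full column D^3_{m',-1} for m'=−3..3 at α=5.3098, β=0.4071, γ=3.6284.
cos(β/2)=0.979355, sin(β/2)=0.202147
d^3_{-3,-1}: single k=2 term ⇒ +0.145594;  D = +0.110579+0.094709i
d^3_{-2,-1}: k∈[1..2] ⇒ +0.575929 -0.049074 = +0.526855;  D = -0.058273+0.523622i
d^3_{-1,-1}: k∈[0..2] ⇒ +0.882351 -0.300737 +0.009610 = +0.591223;  D = -0.522605+0.276458i
d^3_{0,-1}: k∈[0..2] ⇒ -0.630899 +0.080637 -0.001145 = -0.551406;  D = +0.487350+0.257952i
d^3_{1,-1}: k∈[0..2] ⇒ +0.225553 -0.012813 +0.000068 = +0.212808;  D = -0.023489-0.211508i
d^3_{2,-1}: k∈[0..1] ⇒ -0.049074 +0.001045 = -0.048029;  D = -0.036485+0.031235i
d^3_{3,-1}: single k=0 term ⇒ +0.006203;  D = +0.005986+0.001627i
Y_3^{m'}(θ=2.9055,φ=2.3232) and Σ D·Y over m':
  (+0.1106+0.0947i)·(+0.0041-0.0034i)  (-0.0583+0.5236i)·(+0.0036-0.0542i)  (-0.5226+0.2765i)·(-0.1925-0.2057i)  (+0.4874+0.2580i)·(-0.6264+0.0000i)  (-0.0235-0.2115i)·(+0.1925-0.2057i)  (-0.0365+0.0312i)·(+0.0036+0.0542i)  (+0.0060+0.0016i)·(-0.0041-0.0034i)
Y_3^-1(R⁻¹ n̂) = -0.168704-0.140052i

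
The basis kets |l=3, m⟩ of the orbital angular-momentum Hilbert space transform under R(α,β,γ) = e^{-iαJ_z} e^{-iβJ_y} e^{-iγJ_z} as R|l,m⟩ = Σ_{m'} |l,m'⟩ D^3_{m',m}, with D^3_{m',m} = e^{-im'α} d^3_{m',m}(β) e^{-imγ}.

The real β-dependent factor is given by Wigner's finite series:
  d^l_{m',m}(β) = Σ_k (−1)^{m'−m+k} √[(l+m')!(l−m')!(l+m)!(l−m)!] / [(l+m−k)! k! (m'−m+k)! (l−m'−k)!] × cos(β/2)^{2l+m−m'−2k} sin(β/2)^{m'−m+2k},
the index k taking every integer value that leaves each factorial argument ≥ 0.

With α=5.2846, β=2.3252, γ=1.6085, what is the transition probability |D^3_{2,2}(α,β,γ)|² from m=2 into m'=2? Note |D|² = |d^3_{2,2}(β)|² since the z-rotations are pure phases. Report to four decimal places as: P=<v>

P=0.0101

First d^3_{2,2}(β=2.3252), then the phase factors e^{-i(2)α} and e^{-i(2)γ}:
c=cos(2.3252/2)=0.396954, s=sin(2.3252/2)=0.917838; N=√[120·1·120·1]=120.000000
k: max(0,(2)−(2))=0 … min(3+(2),3−(2))=1
  k=0: (−1)^0·120.0000/(120)·0.3970^6·0.9178^0 = +0.003912
  k=1: (−1)^1·120.0000/(24)·0.3970^4·0.9178^2 = -0.104584
d^3_{2,2}(2.3252) = +0.003912 -0.104584 = -0.100672
|D^3_{2,2}|² = |d^3_{2,2}(β)|² = (-0.100672)² = 0.010135 (the z-rotation phases have unit modulus)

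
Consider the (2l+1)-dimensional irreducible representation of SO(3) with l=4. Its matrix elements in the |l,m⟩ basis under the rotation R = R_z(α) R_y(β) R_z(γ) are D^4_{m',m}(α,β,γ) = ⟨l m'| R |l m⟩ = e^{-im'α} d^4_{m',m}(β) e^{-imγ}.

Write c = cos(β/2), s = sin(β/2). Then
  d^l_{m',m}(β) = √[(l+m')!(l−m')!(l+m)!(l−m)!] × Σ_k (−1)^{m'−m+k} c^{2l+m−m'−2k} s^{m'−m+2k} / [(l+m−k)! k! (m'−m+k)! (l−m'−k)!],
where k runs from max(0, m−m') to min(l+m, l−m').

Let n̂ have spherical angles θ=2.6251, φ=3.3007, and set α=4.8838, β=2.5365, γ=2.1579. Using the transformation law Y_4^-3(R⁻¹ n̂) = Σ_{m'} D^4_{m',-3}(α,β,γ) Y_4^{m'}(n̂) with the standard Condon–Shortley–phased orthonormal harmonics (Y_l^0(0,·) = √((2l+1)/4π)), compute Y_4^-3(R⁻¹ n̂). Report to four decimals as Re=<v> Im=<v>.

Need the full column D^4_{m',-3} for m'=−4..4 at α=4.8838, β=2.5365, γ=2.1579.
cos(β/2)=0.297952, sin(β/2)=0.954581
d^4_{-4,-3}: single k=1 term ⇒ +0.000563;  D = +0.000360+0.000432i
d^4_{-3,-3}: k∈[0..1] ⇒ +0.000062 -0.004463 = -0.004401;  D = +0.002851-0.003352i
d^4_{-2,-3}: k∈[0..1] ⇒ -0.000745 +0.022927 = +0.022183;  D = -0.019102-0.011278i
d^4_{-1,-3}: k∈[0..1] ⇒ +0.005060 -0.086567 = -0.081507;  D = -0.028860+0.076227i
d^4_{0,-3}: k∈[0..1] ⇒ -0.024168 +0.248065 = +0.223898;  D = +0.219847+0.042398i
d^4_{1,-3}: k∈[0..1] ⇒ +0.086567 -0.533137 = -0.446570;  D = +0.008531-0.446488i
d^4_{2,-3}: k∈[0..1] ⇒ -0.235335 +0.805192 = +0.569856;  D = -0.563259+0.086458i
d^4_{3,-3}: k∈[0..1] ⇒ +0.470183 -0.689449 = -0.219266;  D = +0.069747+0.207877i
d^4_{4,-3}: single k=0 term ⇒ -0.608668;  D = -0.535571+0.289206i
Y_4^{m'}(θ=2.6251,φ=3.3007) and Σ D·Y over m':
  (+0.0004+0.0004i)·(+0.0212-0.0156i)  (+0.0029-0.0034i)·(+0.1164-0.0602i)  (-0.0191-0.0113i)·(+0.3326-0.1096i)  (-0.0289+0.0762i)·(+0.4599-0.0738i)  (+0.2198+0.0424i)·(+0.0346+0.0000i)  (+0.0085-0.4465i)·(-0.4599-0.0738i)  (-0.5633+0.0865i)·(+0.3326+0.1096i)  (+0.0697+0.2079i)·(-0.1164-0.0602i)  (-0.5356+0.2892i)·(+0.0212+0.0156i)
Y_4^-3(R⁻¹ n̂) = -0.252665+0.177539i

Re=-0.2527 Im=0.1775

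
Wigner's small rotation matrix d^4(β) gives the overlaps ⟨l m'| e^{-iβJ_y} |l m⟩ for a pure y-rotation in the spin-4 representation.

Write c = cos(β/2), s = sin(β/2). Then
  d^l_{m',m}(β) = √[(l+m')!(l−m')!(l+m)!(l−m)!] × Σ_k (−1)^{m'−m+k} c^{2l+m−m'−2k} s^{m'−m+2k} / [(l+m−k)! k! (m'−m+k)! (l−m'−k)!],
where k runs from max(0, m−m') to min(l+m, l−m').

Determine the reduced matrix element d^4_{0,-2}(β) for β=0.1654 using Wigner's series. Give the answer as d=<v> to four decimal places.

d^4_{0,-2}(β=0.1654) via Wigner's sum:
Half-angle: c=0.996582, s=0.082606. N=√(24·24·2·720)=910.735966
Admissible k: 0..2 (factorial args all ≥0)
  k=0: (−1)^2·910.7360/(96)·0.9966^6·0.0826^2 = +0.063419
  k=1: (−1)^3·910.7360/(36)·0.9966^4·0.0826^4 = -0.001162
  k=2: (−1)^4·910.7360/(96)·0.9966^2·0.0826^6 = +0.000003
d^4_{0,-2}(0.1654) = +0.063419 -0.001162 +0.000003 = +0.062260

d=0.0623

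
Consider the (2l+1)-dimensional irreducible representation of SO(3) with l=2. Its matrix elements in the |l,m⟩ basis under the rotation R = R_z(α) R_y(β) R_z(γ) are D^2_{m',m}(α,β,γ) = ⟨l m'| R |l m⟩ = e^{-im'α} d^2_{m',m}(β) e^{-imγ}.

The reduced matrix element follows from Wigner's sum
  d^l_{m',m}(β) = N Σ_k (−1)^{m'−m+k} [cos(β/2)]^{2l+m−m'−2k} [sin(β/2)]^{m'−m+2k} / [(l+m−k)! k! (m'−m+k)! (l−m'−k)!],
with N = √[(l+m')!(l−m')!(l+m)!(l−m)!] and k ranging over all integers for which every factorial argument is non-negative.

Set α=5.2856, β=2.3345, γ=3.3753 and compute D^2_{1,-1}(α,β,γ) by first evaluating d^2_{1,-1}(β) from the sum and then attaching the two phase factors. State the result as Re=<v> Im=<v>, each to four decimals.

Split into d^2_{1,-1}(β=2.3345) × two z-phases.
c=cos(2.3345/2)=0.392682, s=sin(2.3345/2)=0.919674; N=√[6·1·1·6]=6.000000
k: max(0,(-1)−(1))=0 … min(2+(-1),2−(1))=1
  k=0: (−1)^2·6.0000/(2)·0.3927^2·0.9197^2 = +0.391266
  k=1: (−1)^3·6.0000/(6)·0.3927^0·0.9197^4 = -0.715379
d^2_{1,-1}(2.3345) = +0.391266 -0.715379 = -0.324113
Phases: e^{-i·(1)·5.2856}=+0.542333+0.840164i, e^{-i·(-1)·3.3753}=-0.972815-0.231586i ⇒ D=+0.107936+0.305613i

Re=0.1079 Im=0.3056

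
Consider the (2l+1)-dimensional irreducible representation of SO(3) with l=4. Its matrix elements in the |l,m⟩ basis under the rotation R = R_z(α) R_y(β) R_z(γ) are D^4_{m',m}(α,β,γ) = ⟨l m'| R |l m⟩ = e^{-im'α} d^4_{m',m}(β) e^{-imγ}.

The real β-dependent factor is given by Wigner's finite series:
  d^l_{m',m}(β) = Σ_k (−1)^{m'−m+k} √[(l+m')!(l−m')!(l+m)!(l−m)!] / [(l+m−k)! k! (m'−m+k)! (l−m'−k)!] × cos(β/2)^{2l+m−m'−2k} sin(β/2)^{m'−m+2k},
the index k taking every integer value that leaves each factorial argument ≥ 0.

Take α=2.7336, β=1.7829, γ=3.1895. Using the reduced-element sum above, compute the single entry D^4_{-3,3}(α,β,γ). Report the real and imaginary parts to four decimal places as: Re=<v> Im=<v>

First d^4_{-3,3}(β=1.7829), then the phase factors e^{-i(-3)α} and e^{-i(3)γ}:
c=cos(1.7829/2)=0.628285, s=sin(1.7829/2)=0.777984; N=√[1·5040·5040·1]=5040.000000
The bounds max(0,m−m')=6 and min(l+m,l−m')=7 give 2 terms
  k=6: (−1)^0·5040.0000/(720)·0.6283^2·0.7780^6 = +0.612680
  k=7: (−1)^1·5040.0000/(5040)·0.6283^0·0.7780^8 = -0.134203
d^4_{-3,3}(1.7829) = +0.612680 -0.134203 = +0.478476
Phases: e^{-i·(-3)·2.7336}=-0.339907+0.940459i, e^{-i·(3)·3.1895}=-0.989690+0.143228i ⇒ D=+0.096510-0.468642i

Re=0.0965 Im=-0.4686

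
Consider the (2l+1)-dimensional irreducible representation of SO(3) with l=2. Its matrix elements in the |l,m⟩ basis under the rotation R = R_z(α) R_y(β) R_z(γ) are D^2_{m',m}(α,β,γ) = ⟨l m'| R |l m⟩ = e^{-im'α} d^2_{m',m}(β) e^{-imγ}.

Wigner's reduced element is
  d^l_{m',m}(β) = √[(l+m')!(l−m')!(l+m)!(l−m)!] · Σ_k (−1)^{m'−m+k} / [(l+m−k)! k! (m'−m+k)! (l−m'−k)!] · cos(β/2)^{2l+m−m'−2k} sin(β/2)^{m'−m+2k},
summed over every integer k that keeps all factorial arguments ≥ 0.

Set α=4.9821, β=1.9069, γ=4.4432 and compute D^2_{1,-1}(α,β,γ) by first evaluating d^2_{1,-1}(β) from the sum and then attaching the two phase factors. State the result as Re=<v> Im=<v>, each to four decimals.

First d^2_{1,-1}(β=1.9069), then the phase factors e^{-i(1)α} and e^{-i(-1)γ}:
Half-angle: c=0.578873, s=0.815417. N=√(6·1·1·6)=6.000000
Admissible k: 0..1 (factorial args all ≥0)
  k=0: (−1)^2·6.0000/(2)·0.5789^2·0.8154^2 = +0.668418
  k=1: (−1)^3·6.0000/(6)·0.5789^0·0.8154^4 = -0.442100
d^2_{1,-1}(1.9069) = +0.668418 -0.442100 = +0.226319
Attach z-rotation phases: D = e^{-i(1)(4.9821)}·(+0.226319)·e^{-i(-1)(4.4432)} = +0.194244-0.116145i

Re=0.1942 Im=-0.1161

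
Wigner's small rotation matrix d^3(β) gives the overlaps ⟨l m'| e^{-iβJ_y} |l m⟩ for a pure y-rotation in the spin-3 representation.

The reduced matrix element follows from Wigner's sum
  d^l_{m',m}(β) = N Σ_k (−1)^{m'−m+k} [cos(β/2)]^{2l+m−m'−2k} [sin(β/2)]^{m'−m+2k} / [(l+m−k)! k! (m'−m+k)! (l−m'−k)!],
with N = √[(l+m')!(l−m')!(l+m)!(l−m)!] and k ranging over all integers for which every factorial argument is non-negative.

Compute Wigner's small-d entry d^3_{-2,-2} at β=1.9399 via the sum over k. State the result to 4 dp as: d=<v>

d=-0.3149

d^3_{-2,-2}(β=1.9399) via Wigner's sum:
c=cos(1.9399/2)=0.565341, s=sin(1.9399/2)=0.824857; N=√[1·120·1·120]=120.000000
Admissible k: 0..1 (factorial args all ≥0)
  k=0: (−1)^0·120.0000/(120)·0.5653^6·0.8249^0 = +0.032648
  k=1: (−1)^1·120.0000/(24)·0.5653^4·0.8249^2 = -0.347511
d^3_{-2,-2}(1.9399) = +0.032648 -0.347511 = -0.314863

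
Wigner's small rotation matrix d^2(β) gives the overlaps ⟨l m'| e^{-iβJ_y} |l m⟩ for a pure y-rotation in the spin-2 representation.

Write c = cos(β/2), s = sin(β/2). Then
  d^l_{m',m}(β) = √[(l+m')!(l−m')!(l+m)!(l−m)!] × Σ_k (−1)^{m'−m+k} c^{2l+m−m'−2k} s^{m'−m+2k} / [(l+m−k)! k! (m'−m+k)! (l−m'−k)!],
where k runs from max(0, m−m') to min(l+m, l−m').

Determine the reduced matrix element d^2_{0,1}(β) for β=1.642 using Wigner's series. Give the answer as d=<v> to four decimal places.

d^2_{0,1}(β=1.642) via Wigner's sum:
With c≡cos(β/2)=0.681490 and s≡sin(β/2)=0.731828, N=[2·2·6·1]^{1/2}=4.898979
The bounds max(0,m−m')=1 and min(l+m,l−m')=2 give 2 terms
  k=1: (−1)^0·4.8990/(2)·0.6815^3·0.7318^1 = +0.567365
  k=2: (−1)^1·4.8990/(2)·0.6815^1·0.7318^3 = -0.654277
d^2_{0,1}(1.642) = +0.567365 -0.654277 = -0.086912

d=-0.0869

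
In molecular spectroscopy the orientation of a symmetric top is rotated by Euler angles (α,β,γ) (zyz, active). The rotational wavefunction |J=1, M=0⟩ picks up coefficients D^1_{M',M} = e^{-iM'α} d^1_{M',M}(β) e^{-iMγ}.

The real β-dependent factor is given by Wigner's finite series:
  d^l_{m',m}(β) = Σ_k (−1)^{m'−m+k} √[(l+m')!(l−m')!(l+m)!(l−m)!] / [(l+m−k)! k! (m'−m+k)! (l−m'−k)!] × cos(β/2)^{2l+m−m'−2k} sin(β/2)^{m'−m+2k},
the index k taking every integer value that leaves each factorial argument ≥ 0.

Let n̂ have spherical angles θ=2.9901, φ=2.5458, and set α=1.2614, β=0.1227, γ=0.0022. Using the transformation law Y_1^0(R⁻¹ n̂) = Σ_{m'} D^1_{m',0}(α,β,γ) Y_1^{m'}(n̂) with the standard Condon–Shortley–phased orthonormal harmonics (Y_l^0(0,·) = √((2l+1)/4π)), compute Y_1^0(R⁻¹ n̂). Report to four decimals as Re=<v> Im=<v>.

Need the full column D^1_{m',0} for m'=−1..1 at α=1.2614, β=0.1227, γ=0.0022.
cos(β/2)=0.998119, sin(β/2)=0.061312
d^1_{-1,0}: single k=1 term ⇒ +0.086544;  D = +0.026351+0.082435i
d^1_{0,0}: k∈[0..1] ⇒ +0.996241 -0.003759 = +0.992482;  D = +0.992482+0.000000i
d^1_{1,0}: single k=0 term ⇒ -0.086544;  D = -0.026351+0.082435i
Y_1^{m'}(θ=2.9901,φ=2.5458) and Σ D·Y over m':
  (+0.0264+0.0824i)·(-0.0432-0.0293i)  (+0.9925+0.0000i)·(-0.4830+0.0000i)  (-0.0264+0.0824i)·(+0.0432-0.0293i)
Y_1^0(R⁻¹ n̂) = -0.476826+0.000000i

Re=-0.4768 Im=0.0000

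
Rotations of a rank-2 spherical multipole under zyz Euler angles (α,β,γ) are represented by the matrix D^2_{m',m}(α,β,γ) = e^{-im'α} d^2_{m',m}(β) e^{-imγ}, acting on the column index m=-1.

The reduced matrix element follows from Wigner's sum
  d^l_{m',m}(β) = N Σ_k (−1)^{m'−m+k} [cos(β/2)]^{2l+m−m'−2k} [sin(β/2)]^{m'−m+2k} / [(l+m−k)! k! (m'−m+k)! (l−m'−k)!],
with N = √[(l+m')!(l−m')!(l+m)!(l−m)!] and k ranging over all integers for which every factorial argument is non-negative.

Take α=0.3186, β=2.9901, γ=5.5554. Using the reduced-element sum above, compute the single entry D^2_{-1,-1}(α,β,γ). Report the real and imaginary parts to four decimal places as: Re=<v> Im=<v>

Re=-0.0156 Im=0.0068

Split into d^2_{-1,-1}(β=2.9901) × two z-phases.
With c≡cos(β/2)=0.075674 and s≡sin(β/2)=0.997133, N=[1·6·1·6]^{1/2}=6.000000
The bounds max(0,m−m')=0 and min(l+m,l−m')=1 give 2 terms
  k=0: (−1)^0·6.0000/(6)·0.0757^4·0.9971^0 = +0.000033
  k=1: (−1)^1·6.0000/(2)·0.0757^2·0.9971^2 = -0.017081
d^2_{-1,-1}(2.9901) = +0.000033 -0.017081 = -0.017048
Phases: e^{-i·(-1)·0.3186}=+0.949675+0.313237i, e^{-i·(-1)·5.5554}=+0.746649-0.665218i ⇒ D=-0.015641+0.006783i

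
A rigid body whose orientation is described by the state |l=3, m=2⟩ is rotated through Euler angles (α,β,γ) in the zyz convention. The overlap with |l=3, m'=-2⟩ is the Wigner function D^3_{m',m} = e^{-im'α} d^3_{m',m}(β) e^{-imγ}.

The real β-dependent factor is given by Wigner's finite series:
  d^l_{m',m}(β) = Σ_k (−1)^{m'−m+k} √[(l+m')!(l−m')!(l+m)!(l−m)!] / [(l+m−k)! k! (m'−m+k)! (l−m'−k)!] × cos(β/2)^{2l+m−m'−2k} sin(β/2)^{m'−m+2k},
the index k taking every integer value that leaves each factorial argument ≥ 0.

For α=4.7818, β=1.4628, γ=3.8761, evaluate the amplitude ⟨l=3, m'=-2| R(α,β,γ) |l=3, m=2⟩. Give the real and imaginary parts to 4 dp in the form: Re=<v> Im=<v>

First d^3_{-2,2}(β=1.4628), then the phase factors e^{-i(-2)α} and e^{-i(2)γ}:
c=cos(1.4628/2)=0.744240, s=sin(1.4628/2)=0.667912; N=√[1·120·120·1]=120.000000
k∈{4,5} keeps every argument non-negative
  k=4: (−1)^0·120.0000/(24)·0.7442^2·0.6679^4 = +0.551155
  k=5: (−1)^1·120.0000/(120)·0.7442^0·0.6679^6 = -0.088780
d^3_{-2,2}(1.4628) = +0.551155 -0.088780 = +0.462375
D = (-0.990380-0.138377i)·(+0.462375)·(+0.101606-0.994825i) = -0.110179+0.449056i

Re=-0.1102 Im=0.4491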